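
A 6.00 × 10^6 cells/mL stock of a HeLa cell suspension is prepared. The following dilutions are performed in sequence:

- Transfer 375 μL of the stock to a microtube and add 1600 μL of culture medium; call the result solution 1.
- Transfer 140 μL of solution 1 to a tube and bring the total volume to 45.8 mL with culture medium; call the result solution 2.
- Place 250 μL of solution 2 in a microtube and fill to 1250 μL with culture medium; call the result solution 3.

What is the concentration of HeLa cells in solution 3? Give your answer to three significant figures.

696 cells/mL

Step 1: 375 μL + 1600 μL = 1975 μL total → factor 1975/375 = 5.2667
Step 2: 140 μL brought to 45.8 mL → factor 45800/140 = 327.14
Step 3: 250 μL brought to 1250 μL → factor 1250/250 = 5
Overall dilution factor = 5.2667 × 327.14 × 5 = 8614.8
Final = 6.00 × 10^6 cells/mL / 8614.8 = 696 cells/mL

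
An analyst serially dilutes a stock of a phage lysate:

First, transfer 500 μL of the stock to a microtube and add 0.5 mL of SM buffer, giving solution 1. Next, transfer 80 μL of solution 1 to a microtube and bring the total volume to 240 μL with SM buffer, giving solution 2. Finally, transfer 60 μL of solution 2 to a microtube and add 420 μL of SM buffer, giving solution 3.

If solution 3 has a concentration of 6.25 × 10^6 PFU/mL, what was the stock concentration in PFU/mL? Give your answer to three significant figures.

Step 1: 500 μL + 0.5 mL = 1000 μL total → factor 1000/500 = 2
Step 2: 80 μL brought to 240 μL → factor 240/80 = 3
Step 3: 60 μL + 420 μL = 480 μL total → factor 480/60 = 8
Overall dilution factor = 2 × 3 × 8 = 48
Stock = 6.25 × 10^6 PFU/mL × 48 = 3.00 × 10^8 PFU/mL

3.00 × 10^8 PFU/mL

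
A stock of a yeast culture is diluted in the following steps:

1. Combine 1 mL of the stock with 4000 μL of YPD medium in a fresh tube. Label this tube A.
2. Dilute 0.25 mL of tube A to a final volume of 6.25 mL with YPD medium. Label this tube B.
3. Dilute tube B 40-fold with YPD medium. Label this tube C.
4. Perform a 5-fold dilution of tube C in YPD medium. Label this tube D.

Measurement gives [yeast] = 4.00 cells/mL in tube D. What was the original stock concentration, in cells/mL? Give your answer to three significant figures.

1.00 × 10^5 cells/mL

Step 1: 1 mL + 4000 μL = 5 mL total → factor 5/1 = 5
Step 2: 0.25 mL brought to 6.25 mL → factor 6.25/0.25 = 25
Step 3: 40-fold → factor 40
Step 4: 5-fold → factor 5
Overall dilution factor = 5 × 25 × 40 × 5 = 25000
Stock = 4.00 cells/mL × 25000 = 1.00 × 10^5 cells/mL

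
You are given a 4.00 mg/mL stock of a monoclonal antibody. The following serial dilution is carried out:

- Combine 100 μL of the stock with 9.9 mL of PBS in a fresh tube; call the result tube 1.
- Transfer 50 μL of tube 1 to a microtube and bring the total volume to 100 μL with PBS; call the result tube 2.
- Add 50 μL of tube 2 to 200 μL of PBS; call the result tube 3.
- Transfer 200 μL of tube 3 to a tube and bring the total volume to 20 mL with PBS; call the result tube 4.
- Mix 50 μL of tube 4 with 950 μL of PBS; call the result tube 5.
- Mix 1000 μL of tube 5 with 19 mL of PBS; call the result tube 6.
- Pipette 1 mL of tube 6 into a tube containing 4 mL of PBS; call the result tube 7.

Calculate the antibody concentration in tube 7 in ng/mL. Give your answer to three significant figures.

0.0200 ng/mL

Step 1: 100 μL + 9.9 mL = 10000 μL total → factor 10000/100 = 100
Step 2: 50 μL brought to 100 μL → factor 100/50 = 2
Step 3: 50 μL + 200 μL = 250 μL total → factor 250/50 = 5
Step 4: 200 μL brought to 20 mL → factor 20000/200 = 100
Step 5: 50 μL + 950 μL = 1000 μL total → factor 1000/50 = 20
Step 6: 1000 μL + 19 mL = 20000 μL total → factor 20000/1000 = 20
Step 7: 1 mL + 4 mL = 5 mL total → factor 5/1 = 5
Dilution factor through tube 7 = 100 × 2 × 5 × 100 × 20 × 20 × 5 = 2 × 10^8
[tube 7] = 4.00 mg/mL / 2 × 10^8 = 2.000 × 10^-8 mg/mL = 0.0200 ng/mL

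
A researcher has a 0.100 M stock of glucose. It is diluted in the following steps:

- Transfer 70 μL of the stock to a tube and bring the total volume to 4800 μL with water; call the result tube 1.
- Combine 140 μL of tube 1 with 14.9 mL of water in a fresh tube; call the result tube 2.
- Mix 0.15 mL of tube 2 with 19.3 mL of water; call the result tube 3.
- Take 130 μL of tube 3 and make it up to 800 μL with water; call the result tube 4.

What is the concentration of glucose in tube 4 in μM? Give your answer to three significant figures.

0.0170 μM

Step 1: 70 μL brought to 4800 μL → factor 4800/70 = 68.571
Step 2: 140 μL + 14.9 mL = 15040 μL total → factor 15040/140 = 107.43
Step 3: 0.15 mL + 19.3 mL = 19.45 mL total → factor 19.45/0.15 = 129.67
Step 4: 130 μL brought to 800 μL → factor 800/130 = 6.1538
Dilution factor through tube 4 = 68.571 × 107.43 × 129.67 × 6.1538 = 5.8781 × 10^6
[tube 4] = 0.100 M / 5.8781 × 10^6 = 1.701 × 10^-8 M = 0.0170 μM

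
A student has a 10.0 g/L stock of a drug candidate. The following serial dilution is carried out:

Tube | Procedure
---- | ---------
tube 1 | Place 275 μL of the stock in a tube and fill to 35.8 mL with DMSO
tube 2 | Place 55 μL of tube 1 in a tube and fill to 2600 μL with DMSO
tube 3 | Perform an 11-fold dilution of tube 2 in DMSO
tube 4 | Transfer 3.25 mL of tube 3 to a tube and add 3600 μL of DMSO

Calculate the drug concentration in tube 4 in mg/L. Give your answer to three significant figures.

0.0701 mg/L

Step 1: 275 μL brought to 35.8 mL → factor 35800/275 = 130.18
Step 2: 55 μL brought to 2600 μL → factor 2600/55 = 47.273
Step 3: 11-fold → factor 11
Step 4: 3.25 mL + 3600 μL = 6.85 mL total → factor 6.85/3.25 = 2.1077
Dilution factor through tube 4 = 130.18 × 47.273 × 11 × 2.1077 = 1.4268 × 10^5
[tube 4] = 10.0 g/L / 1.4268 × 10^5 = 7.009 × 10^-5 g/L = 0.0701 mg/L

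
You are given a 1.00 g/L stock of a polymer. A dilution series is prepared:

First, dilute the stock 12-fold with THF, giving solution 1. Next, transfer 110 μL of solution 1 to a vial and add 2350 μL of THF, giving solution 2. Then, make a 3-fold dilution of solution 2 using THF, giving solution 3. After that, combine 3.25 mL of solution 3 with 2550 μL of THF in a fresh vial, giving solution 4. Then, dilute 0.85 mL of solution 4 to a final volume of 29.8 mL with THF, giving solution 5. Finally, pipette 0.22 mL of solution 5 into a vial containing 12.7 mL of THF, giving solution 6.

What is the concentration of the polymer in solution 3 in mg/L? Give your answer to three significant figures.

Step 1: 12-fold → factor 12
Step 2: 110 μL + 2350 μL = 2460 μL total → factor 2460/110 = 22.364
Step 3: 3-fold → factor 3
Dilution factor through solution 3 = 12 × 22.364 × 3 = 805.09
[solution 3] = 1.00 g/L / 805.09 = 0.001242 g/L = 1.24 mg/L

1.24 mg/L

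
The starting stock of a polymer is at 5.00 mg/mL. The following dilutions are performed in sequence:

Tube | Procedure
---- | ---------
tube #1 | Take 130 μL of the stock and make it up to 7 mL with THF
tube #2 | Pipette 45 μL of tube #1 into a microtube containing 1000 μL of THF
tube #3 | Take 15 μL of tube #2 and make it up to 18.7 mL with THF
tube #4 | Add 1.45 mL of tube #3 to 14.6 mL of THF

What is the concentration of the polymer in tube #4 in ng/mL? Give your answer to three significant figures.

0.290 ng/mL

Step 1: 130 μL brought to 7 mL → factor 7000/130 = 53.846
Step 2: 45 μL + 1000 μL = 1045 μL total → factor 1045/45 = 23.222
Step 3: 15 μL brought to 18.7 mL → factor 18700/15 = 1246.7
Step 4: 1.45 mL + 14.6 mL = 16.05 mL total → factor 16.05/1.45 = 11.069
Overall dilution factor = 53.846 × 23.222 × 1246.7 × 11.069 = 1.7255 × 10^7
Final = 5.00 mg/mL / 1.7255 × 10^7 = 2.898 × 10^-7 mg/mL = 0.290 ng/mL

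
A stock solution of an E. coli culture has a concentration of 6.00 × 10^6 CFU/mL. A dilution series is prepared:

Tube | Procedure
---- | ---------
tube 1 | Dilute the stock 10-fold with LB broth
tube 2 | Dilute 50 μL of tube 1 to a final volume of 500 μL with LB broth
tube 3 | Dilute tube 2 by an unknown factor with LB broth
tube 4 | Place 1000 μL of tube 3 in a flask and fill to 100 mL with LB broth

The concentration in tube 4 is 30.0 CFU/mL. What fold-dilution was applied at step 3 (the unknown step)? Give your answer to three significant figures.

20.0-fold

Step 1: 10-fold → factor 10
Step 2: 50 μL brought to 500 μL → factor 500/50 = 10
Step 3: unknown factor x
Step 4: 1000 μL brought to 100 mL → factor 1 × 10^5/1000 = 100
Product of known-step factors = 10000
Overall factor = 6.00 × 10^6 CFU/mL / (30.0 CFU/mL) = 2 × 10^5
x = 2 × 10^5 / 10000 = 20.0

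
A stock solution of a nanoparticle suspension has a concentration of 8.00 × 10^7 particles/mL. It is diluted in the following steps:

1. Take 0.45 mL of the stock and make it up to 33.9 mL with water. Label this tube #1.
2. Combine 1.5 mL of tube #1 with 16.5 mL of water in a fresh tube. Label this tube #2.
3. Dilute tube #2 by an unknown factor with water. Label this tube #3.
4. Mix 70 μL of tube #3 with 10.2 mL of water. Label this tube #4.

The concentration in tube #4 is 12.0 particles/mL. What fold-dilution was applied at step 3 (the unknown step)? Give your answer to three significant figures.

Step 1: 0.45 mL brought to 33.9 mL → factor 33.9/0.45 = 75.333
Step 2: 1.5 mL + 16.5 mL = 18 mL total → factor 18/1.5 = 12
Step 3: unknown factor x
Step 4: 70 μL + 10.2 mL = 10270 μL total → factor 10270/70 = 146.71
Product of known-step factors = 1.3263 × 10^5
Overall factor = 8.00 × 10^7 particles/mL / (12.0 particles/mL) = 6.6667 × 10^6
x = 6.6667 × 10^6 / 1.3263 × 10^5 = 50.3

50.3-fold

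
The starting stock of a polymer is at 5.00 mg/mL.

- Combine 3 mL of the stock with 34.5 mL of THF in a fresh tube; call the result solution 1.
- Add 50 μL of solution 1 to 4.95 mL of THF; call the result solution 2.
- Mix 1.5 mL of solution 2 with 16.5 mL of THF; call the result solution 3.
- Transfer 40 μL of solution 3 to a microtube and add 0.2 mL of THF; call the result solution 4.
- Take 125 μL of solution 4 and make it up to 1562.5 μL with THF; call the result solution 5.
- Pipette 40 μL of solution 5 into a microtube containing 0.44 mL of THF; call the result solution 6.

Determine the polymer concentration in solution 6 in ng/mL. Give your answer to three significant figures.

0.370 ng/mL

Step 1: 3 mL + 34.5 mL = 37.5 mL total → factor 37.5/3 = 12.5
Step 2: 50 μL + 4.95 mL = 5000 μL total → factor 5000/50 = 100
Step 3: 1.5 mL + 16.5 mL = 18 mL total → factor 18/1.5 = 12
Step 4: 40 μL + 0.2 mL = 240 μL total → factor 240/40 = 6
Step 5: 125 μL brought to 1562.5 μL → factor 1562.5/125 = 12.5
Step 6: 40 μL + 0.44 mL = 480 μL total → factor 480/40 = 12
Overall dilution factor = 12.5 × 100 × 12 × 6 × 12.5 × 12 = 1.35 × 10^7
Final = 5.00 mg/mL / 1.35 × 10^7 = 3.704 × 10^-7 mg/mL = 0.370 ng/mL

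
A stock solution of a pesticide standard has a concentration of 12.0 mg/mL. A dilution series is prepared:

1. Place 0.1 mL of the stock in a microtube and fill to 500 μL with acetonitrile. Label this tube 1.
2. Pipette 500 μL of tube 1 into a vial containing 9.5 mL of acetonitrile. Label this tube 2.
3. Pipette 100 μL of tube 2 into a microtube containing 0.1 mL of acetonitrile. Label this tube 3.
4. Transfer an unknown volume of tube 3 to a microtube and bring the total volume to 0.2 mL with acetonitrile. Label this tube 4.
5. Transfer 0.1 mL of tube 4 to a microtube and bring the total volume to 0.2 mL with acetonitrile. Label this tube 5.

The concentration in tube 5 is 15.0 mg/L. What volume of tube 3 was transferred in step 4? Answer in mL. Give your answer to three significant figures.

0.100 mL

Step 1: 0.1 mL brought to 500 μL → factor 0.5/0.1 = 5
Step 2: 500 μL + 9.5 mL = 10000 μL total → factor 10000/500 = 20
Step 3: 100 μL + 0.1 mL = 200 μL total → factor 200/100 = 2
Step 4: v brought to 0.2 mL → factor = 0.2 mL/v
Step 5: 0.1 mL brought to 0.2 mL → factor 0.2/0.1 = 2
Product of known-step factors = 400
Overall factor = 12.0 mg/mL / (15.0 mg/L) = 800
Step-4 factor = 800 / 400 = 2
v = 0.2 mL / 2 = 0.100 mL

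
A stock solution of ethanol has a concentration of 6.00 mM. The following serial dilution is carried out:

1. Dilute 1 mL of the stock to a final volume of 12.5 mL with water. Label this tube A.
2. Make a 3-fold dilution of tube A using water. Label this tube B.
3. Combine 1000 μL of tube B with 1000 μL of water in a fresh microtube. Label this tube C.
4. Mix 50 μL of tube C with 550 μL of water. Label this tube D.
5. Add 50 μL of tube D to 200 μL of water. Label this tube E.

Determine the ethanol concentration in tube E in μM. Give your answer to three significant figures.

Step 1: 1 mL brought to 12.5 mL → factor 12.5/1 = 12.5
Step 2: 3-fold → factor 3
Step 3: 1000 μL + 1000 μL = 2000 μL total → factor 2000/1000 = 2
Step 4: 50 μL + 550 μL = 600 μL total → factor 600/50 = 12
Step 5: 50 μL + 200 μL = 250 μL total → factor 250/50 = 5
Overall dilution factor = 12.5 × 3 × 2 × 12 × 5 = 4500
Final = 6.00 mM / 4500 = 0.001333 mM = 1.33 μM

1.33 μM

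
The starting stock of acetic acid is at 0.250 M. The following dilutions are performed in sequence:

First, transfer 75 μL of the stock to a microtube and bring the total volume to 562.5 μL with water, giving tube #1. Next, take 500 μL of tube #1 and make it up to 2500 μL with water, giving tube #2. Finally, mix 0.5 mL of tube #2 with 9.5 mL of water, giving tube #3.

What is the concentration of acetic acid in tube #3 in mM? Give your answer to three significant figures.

Step 1: 75 μL brought to 562.5 μL → factor 562.5/75 = 7.5
Step 2: 500 μL brought to 2500 μL → factor 2500/500 = 5
Step 3: 0.5 mL + 9.5 mL = 10 mL total → factor 10/0.5 = 20
Overall dilution factor = 7.5 × 5 × 20 = 750
Final = 0.250 M / 750 = 0.0003333 M = 0.333 mM

0.333 mM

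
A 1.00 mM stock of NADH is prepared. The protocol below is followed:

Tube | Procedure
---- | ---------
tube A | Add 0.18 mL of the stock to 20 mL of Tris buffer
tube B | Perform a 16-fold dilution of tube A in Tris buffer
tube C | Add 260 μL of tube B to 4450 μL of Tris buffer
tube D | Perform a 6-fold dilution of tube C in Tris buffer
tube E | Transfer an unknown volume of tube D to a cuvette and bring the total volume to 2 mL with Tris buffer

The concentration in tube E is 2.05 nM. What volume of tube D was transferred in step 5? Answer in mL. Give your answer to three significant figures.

0.799 mL

Step 1: 0.18 mL + 20 mL = 20.18 mL total → factor 20.18/0.18 = 112.11
Step 2: 16-fold → factor 16
Step 3: 260 μL + 4450 μL = 4710 μL total → factor 4710/260 = 18.115
Step 4: 6-fold → factor 6
Step 5: v brought to 2 mL → factor = 2 mL/v
Product of known-step factors = 1.9497 × 10^5
Overall factor = 1.00 mM / (2.05 nM) = 4.878 × 10^5
Step-5 factor = 4.878 × 10^5 / 1.9497 × 10^5 = 2.502
v = 2 mL / 2.502 = 0.799 mL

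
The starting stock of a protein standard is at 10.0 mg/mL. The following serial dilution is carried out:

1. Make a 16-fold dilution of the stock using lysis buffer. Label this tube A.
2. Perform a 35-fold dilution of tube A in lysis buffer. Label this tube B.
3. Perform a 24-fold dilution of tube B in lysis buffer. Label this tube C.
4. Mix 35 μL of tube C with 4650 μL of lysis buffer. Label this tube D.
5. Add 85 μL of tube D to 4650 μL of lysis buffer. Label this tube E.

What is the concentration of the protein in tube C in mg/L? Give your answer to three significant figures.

Step 1: 16-fold → factor 16
Step 2: 35-fold → factor 35
Step 3: 24-fold → factor 24
Dilution factor through tube C = 16 × 35 × 24 = 13440
[tube C] = 10.0 mg/mL / 13440 = 0.0007440 mg/mL = 0.744 mg/L

0.744 mg/L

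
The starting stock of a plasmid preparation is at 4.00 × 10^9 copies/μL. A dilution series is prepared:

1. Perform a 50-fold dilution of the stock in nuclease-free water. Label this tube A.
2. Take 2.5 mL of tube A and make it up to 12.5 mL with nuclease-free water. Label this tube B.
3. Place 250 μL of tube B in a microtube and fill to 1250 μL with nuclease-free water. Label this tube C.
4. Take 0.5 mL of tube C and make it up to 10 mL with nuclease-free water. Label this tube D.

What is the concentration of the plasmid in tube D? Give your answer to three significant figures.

Step 1: 50-fold → factor 50
Step 2: 2.5 mL brought to 12.5 mL → factor 12.5/2.5 = 5
Step 3: 250 μL brought to 1250 μL → factor 1250/250 = 5
Step 4: 0.5 mL brought to 10 mL → factor 10/0.5 = 20
Overall dilution factor = 50 × 5 × 5 × 20 = 25000
Final = 4.00 × 10^9 copies/μL / 25000 = 1.60 × 10^5 copies/μL

1.60 × 10^5 copies/μL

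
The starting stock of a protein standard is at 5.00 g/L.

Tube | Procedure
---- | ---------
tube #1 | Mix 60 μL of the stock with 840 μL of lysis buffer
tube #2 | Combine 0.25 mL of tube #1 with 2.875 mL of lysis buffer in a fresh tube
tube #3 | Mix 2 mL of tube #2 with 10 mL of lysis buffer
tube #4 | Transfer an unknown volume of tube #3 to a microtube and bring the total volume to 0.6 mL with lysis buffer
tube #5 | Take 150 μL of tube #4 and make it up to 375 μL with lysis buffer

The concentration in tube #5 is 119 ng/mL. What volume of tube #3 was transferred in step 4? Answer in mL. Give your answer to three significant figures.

Step 1: 60 μL + 840 μL = 900 μL total → factor 900/60 = 15
Step 2: 0.25 mL + 2.875 mL = 3.125 mL total → factor 3.125/0.25 = 12.5
Step 3: 2 mL + 10 mL = 12 mL total → factor 12/2 = 6
Step 4: v brought to 0.6 mL → factor = 0.6 mL/v
Step 5: 150 μL brought to 375 μL → factor 375/150 = 2.5
Product of known-step factors = 2812.5
Overall factor = 5.00 g/L / (119 ng/mL) = 42017
Step-4 factor = 42017 / 2812.5 = 14.939
v = 0.6 mL / 14.939 = 0.0402 mL

0.0402 mL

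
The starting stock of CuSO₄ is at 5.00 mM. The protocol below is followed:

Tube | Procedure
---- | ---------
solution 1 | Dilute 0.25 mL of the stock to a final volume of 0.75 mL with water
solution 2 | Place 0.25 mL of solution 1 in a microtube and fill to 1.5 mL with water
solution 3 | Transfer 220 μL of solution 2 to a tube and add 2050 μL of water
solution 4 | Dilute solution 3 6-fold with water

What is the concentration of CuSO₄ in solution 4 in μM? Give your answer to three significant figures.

Step 1: 0.25 mL brought to 0.75 mL → factor 0.75/0.25 = 3
Step 2: 0.25 mL brought to 1.5 mL → factor 1.5/0.25 = 6
Step 3: 220 μL + 2050 μL = 2270 μL total → factor 2270/220 = 10.318
Step 4: 6-fold → factor 6
Overall dilution factor = 3 × 6 × 10.318 × 6 = 1114.4
Final = 5.00 mM / 1114.4 = 0.004487 mM = 4.49 μM

4.49 μM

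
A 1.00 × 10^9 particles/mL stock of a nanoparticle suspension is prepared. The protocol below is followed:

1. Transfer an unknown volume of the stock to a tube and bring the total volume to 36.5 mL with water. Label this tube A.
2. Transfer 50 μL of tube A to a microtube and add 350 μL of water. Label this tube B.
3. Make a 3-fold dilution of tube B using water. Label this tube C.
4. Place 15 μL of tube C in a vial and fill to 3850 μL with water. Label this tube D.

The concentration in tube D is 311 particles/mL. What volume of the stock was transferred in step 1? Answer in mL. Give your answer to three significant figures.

Step 1: v brought to 36.5 mL → factor = 36.5 mL/v
Step 2: 50 μL + 350 μL = 400 μL total → factor 400/50 = 8
Step 3: 3-fold → factor 3
Step 4: 15 μL brought to 3850 μL → factor 3850/15 = 256.67
Product of known-step factors = 6160
Overall factor = 1.00 × 10^9 particles/mL / (311 particles/mL) = 3.2154 × 10^6
Step-1 factor = 3.2154 × 10^6 / 6160 = 521.99
v = 36.5 mL / 521.99 = 0.0699 mL

0.0699 mL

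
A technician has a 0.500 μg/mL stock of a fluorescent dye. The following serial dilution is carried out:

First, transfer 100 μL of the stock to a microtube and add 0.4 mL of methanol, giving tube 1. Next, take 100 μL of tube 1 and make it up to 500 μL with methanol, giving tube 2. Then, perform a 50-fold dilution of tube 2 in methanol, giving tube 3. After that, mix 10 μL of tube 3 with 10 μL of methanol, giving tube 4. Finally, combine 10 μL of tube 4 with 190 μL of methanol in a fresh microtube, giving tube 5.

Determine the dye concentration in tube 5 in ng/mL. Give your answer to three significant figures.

Step 1: 100 μL + 0.4 mL = 500 μL total → factor 500/100 = 5
Step 2: 100 μL brought to 500 μL → factor 500/100 = 5
Step 3: 50-fold → factor 50
Step 4: 10 μL + 10 μL = 20 μL total → factor 20/10 = 2
Step 5: 10 μL + 190 μL = 200 μL total → factor 200/10 = 20
Overall dilution factor = 5 × 5 × 50 × 2 × 20 = 50000
Final = 0.500 μg/mL / 50000 = 1.000 × 10^-5 μg/mL = 0.0100 ng/mL

0.0100 ng/mL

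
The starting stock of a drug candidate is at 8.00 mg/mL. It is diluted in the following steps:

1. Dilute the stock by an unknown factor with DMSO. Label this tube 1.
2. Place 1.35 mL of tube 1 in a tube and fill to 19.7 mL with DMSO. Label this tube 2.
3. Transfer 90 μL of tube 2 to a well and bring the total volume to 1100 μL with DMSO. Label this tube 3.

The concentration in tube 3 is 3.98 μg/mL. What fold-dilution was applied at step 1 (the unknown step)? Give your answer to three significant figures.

Step 1: unknown factor x
Step 2: 1.35 mL brought to 19.7 mL → factor 19.7/1.35 = 14.593
Step 3: 90 μL brought to 1100 μL → factor 1100/90 = 12.222
Product of known-step factors = 178.35
Overall factor = 8.00 mg/mL / (3.98 μg/mL) = 2010.1
x = 2010.1 / 178.35 = 11.3

11.3-fold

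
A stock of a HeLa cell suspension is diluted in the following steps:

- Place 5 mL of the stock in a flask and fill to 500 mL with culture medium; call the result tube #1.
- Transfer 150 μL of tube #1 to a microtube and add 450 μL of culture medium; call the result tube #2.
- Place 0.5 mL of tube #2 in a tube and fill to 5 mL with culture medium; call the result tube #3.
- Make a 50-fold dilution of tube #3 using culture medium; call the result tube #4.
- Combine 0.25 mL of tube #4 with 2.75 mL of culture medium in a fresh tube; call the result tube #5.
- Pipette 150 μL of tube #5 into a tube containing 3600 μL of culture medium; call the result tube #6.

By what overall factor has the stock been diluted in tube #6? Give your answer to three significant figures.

6.00 × 10^7

Step 1: 5 mL brought to 500 mL → factor 500/5 = 100
Step 2: 150 μL + 450 μL = 600 μL total → factor 600/150 = 4
Step 3: 0.5 mL brought to 5 mL → factor 5/0.5 = 10
Step 4: 50-fold → factor 50
Step 5: 0.25 mL + 2.75 mL = 3 mL total → factor 3/0.25 = 12
Step 6: 150 μL + 3600 μL = 3750 μL total → factor 3750/150 = 25
Overall dilution factor = 100 × 4 × 10 × 50 × 12 × 25 = 6 × 10^7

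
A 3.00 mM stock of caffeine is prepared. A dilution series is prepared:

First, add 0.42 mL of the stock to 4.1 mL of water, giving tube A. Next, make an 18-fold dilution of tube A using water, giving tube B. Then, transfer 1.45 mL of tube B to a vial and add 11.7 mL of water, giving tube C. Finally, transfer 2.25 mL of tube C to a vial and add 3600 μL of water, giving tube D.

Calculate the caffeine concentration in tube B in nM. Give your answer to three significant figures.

Step 1: 0.42 mL + 4.1 mL = 4.52 mL total → factor 4.52/0.42 = 10.762
Step 2: 18-fold → factor 18
Dilution factor through tube B = 10.762 × 18 = 193.71
[tube B] = 3.00 mM / 193.71 = 0.01549 mM = 1.55 × 10^4 nM

1.55 × 10^4 nM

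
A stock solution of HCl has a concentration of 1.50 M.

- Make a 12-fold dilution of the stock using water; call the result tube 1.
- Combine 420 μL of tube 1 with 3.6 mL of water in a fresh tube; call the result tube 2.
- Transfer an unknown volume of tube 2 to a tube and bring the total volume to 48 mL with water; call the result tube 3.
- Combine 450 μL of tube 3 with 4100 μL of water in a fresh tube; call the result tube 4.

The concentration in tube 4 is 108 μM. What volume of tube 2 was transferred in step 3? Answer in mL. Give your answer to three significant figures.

Step 1: 12-fold → factor 12
Step 2: 420 μL + 3.6 mL = 4020 μL total → factor 4020/420 = 9.5714
Step 3: v brought to 48 mL → factor = 48 mL/v
Step 4: 450 μL + 4100 μL = 4550 μL total → factor 4550/450 = 10.111
Product of known-step factors = 1161.3
Overall factor = 1.50 M / (108 μM) = 13889
Step-3 factor = 13889 / 1161.3 = 11.959
v = 48 mL / 11.959 = 4.01 mL

4.01 mL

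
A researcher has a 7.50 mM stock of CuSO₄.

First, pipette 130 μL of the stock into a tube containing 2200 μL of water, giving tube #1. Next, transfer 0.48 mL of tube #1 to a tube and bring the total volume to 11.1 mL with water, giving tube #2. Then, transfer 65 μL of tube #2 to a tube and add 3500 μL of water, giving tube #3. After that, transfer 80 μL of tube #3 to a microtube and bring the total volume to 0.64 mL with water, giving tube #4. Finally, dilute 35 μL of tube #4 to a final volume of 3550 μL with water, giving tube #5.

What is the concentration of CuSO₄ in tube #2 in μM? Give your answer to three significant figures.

Step 1: 130 μL + 2200 μL = 2330 μL total → factor 2330/130 = 17.923
Step 2: 0.48 mL brought to 11.1 mL → factor 11.1/0.48 = 23.125
Dilution factor through tube #2 = 17.923 × 23.125 = 414.47
[tube #2] = 7.50 mM / 414.47 = 0.01810 mM = 18.1 μM

18.1 μM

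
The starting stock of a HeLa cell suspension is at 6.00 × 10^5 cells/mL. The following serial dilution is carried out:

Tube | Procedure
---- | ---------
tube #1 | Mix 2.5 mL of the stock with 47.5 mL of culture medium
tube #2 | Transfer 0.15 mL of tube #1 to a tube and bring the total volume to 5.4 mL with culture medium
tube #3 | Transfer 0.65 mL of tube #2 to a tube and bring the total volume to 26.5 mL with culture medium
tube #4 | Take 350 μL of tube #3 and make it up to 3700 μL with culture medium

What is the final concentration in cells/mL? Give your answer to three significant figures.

1.93 cells/mL

Step 1: 2.5 mL + 47.5 mL = 50 mL total → factor 50/2.5 = 20
Step 2: 0.15 mL brought to 5.4 mL → factor 5.4/0.15 = 36
Step 3: 0.65 mL brought to 26.5 mL → factor 26.5/0.65 = 40.769
Step 4: 350 μL brought to 3700 μL → factor 3700/350 = 10.571
Overall dilution factor = 20 × 36 × 40.769 × 10.571 = 3.1031 × 10^5
Final = 6.00 × 10^5 cells/mL / 3.1031 × 10^5 = 1.93 cells/mL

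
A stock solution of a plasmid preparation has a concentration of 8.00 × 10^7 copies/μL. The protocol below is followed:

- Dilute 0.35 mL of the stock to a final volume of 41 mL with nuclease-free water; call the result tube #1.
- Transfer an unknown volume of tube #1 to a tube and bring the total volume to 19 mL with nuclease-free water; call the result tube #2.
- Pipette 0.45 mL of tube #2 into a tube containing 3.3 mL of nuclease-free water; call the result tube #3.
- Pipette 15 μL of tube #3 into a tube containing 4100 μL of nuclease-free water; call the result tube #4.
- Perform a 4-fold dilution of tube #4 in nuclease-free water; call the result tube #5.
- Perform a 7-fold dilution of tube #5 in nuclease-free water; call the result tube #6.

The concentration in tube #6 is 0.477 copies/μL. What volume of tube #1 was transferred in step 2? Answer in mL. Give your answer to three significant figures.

Step 1: 0.35 mL brought to 41 mL → factor 41/0.35 = 117.14
Step 2: v brought to 19 mL → factor = 19 mL/v
Step 3: 0.45 mL + 3.3 mL = 3.75 mL total → factor 3.75/0.45 = 8.3333
Step 4: 15 μL + 4100 μL = 4115 μL total → factor 4115/15 = 274.33
Step 5: 4-fold → factor 4
Step 6: 7-fold → factor 7
Product of known-step factors = 7.4984 × 10^6
Overall factor = 8.00 × 10^7 copies/μL / (0.477 copies/μL) = 1.6771 × 10^8
Step-2 factor = 1.6771 × 10^8 / 7.4984 × 10^6 = 22.367
v = 19 mL / 22.367 = 0.849 mL

0.849 mL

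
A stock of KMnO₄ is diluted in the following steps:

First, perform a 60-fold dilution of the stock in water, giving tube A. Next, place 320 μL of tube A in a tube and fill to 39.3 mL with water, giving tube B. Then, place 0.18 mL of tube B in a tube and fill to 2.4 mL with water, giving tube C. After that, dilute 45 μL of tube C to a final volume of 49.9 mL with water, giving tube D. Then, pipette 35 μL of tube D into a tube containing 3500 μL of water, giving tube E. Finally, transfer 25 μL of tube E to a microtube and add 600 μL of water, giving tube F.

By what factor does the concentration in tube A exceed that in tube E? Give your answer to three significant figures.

Step 1: 60-fold → factor 60
Step 2: 320 μL brought to 39.3 mL → factor 39300/320 = 122.81
Step 3: 0.18 mL brought to 2.4 mL → factor 2.4/0.18 = 13.333
Step 4: 45 μL brought to 49.9 mL → factor 49900/45 = 1108.9
Step 5: 35 μL + 3500 μL = 3535 μL total → factor 3535/35 = 101
Dilution factor to tube A = 60; to tube E = 1.1004 × 10^10
[tube A]/[tube E] = (factor to tube E)/(factor to tube A) = 1.1004 × 10^10/60 = 1.83 × 10^8

1.83 × 10^8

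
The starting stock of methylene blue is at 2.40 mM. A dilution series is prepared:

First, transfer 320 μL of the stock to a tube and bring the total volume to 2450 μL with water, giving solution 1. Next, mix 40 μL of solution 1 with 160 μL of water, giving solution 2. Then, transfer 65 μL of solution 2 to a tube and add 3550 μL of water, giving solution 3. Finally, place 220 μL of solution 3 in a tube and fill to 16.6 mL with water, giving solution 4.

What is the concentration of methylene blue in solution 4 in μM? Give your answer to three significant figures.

Step 1: 320 μL brought to 2450 μL → factor 2450/320 = 7.6562
Step 2: 40 μL + 160 μL = 200 μL total → factor 200/40 = 5
Step 3: 65 μL + 3550 μL = 3615 μL total → factor 3615/65 = 55.615
Step 4: 220 μL brought to 16.6 mL → factor 16600/220 = 75.455
Overall dilution factor = 7.6562 × 5 × 55.615 × 75.455 = 1.6064 × 10^5
Final = 2.40 mM / 1.6064 × 10^5 = 1.494 × 10^-5 mM = 0.0149 μM

0.0149 μM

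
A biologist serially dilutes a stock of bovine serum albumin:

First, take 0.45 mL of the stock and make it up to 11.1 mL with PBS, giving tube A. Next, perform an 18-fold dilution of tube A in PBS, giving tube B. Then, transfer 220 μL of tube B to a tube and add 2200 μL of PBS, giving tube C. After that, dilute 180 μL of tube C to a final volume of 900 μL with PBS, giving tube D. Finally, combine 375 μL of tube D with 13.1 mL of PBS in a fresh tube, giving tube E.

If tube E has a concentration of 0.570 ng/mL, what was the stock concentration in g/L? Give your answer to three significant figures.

0.500 g/L

Step 1: 0.45 mL brought to 11.1 mL → factor 11.1/0.45 = 24.667
Step 2: 18-fold → factor 18
Step 3: 220 μL + 2200 μL = 2420 μL total → factor 2420/220 = 11
Step 4: 180 μL brought to 900 μL → factor 900/180 = 5
Step 5: 375 μL + 13.1 mL = 13475 μL total → factor 13475/375 = 35.933
Overall dilution factor = 24.667 × 18 × 11 × 5 × 35.933 = 8.7749 × 10^5
Stock = 0.570 ng/mL × 8.7749 × 10^5 = 5.002 × 10^5 ng/mL = 0.500 g/L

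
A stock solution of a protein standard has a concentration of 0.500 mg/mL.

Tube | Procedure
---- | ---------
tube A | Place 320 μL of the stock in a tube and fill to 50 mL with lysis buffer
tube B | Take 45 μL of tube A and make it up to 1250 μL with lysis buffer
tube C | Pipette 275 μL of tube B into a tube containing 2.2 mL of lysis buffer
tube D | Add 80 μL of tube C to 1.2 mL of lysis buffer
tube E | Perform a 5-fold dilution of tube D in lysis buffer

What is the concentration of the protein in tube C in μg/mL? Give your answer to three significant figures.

Step 1: 320 μL brought to 50 mL → factor 50000/320 = 156.25
Step 2: 45 μL brought to 1250 μL → factor 1250/45 = 27.778
Step 3: 275 μL + 2.2 mL = 2475 μL total → factor 2475/275 = 9
Dilution factor through tube C = 156.25 × 27.778 × 9 = 39062
[tube C] = 0.500 mg/mL / 39062 = 1.280 × 10^-5 mg/mL = 0.0128 μg/mL

0.0128 μg/mL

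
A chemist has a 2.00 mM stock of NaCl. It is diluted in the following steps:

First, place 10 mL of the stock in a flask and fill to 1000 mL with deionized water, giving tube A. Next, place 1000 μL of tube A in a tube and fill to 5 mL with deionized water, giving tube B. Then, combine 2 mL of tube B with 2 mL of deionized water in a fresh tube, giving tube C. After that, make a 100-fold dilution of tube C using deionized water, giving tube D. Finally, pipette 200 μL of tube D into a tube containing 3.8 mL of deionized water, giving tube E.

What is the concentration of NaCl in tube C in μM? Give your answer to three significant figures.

2.00 μM

Step 1: 10 mL brought to 1000 mL → factor 1000/10 = 100
Step 2: 1000 μL brought to 5 mL → factor 5000/1000 = 5
Step 3: 2 mL + 2 mL = 4 mL total → factor 4/2 = 2
Dilution factor through tube C = 100 × 5 × 2 = 1000
[tube C] = 2.00 mM / 1000 = 0.002000 mM = 2.00 μM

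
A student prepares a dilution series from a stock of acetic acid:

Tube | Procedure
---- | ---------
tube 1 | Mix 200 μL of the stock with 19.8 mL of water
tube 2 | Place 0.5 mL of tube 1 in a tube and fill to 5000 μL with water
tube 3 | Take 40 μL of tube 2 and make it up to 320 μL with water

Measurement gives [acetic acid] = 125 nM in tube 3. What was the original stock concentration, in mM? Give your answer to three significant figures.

1.00 mM

Step 1: 200 μL + 19.8 mL = 20000 μL total → factor 20000/200 = 100
Step 2: 0.5 mL brought to 5000 μL → factor 5/0.5 = 10
Step 3: 40 μL brought to 320 μL → factor 320/40 = 8
Overall dilution factor = 100 × 10 × 8 = 8000
Stock = 125 nM × 8000 = 1.000 × 10^6 nM = 1.00 mM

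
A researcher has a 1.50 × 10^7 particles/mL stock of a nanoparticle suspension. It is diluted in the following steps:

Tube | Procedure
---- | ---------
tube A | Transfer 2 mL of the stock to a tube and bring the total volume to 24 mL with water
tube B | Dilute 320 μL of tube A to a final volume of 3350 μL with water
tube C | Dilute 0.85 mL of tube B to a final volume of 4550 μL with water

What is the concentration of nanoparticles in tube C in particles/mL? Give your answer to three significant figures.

2.23 × 10^4 particles/mL

Step 1: 2 mL brought to 24 mL → factor 24/2 = 12
Step 2: 320 μL brought to 3350 μL → factor 3350/320 = 10.469
Step 3: 0.85 mL brought to 4550 μL → factor 4.55/0.85 = 5.3529
Overall dilution factor = 12 × 10.469 × 5.3529 = 672.46
Final = 1.50 × 10^7 particles/mL / 672.46 = 2.23 × 10^4 particles/mL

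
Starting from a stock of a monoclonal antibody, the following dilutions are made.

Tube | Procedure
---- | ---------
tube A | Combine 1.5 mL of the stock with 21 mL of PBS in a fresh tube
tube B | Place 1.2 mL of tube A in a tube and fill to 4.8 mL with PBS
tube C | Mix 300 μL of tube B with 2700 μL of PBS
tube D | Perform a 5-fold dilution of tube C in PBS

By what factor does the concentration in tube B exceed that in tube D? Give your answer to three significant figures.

50.0

Step 1: 1.5 mL + 21 mL = 22.5 mL total → factor 22.5/1.5 = 15
Step 2: 1.2 mL brought to 4.8 mL → factor 4.8/1.2 = 4
Step 3: 300 μL + 2700 μL = 3000 μL total → factor 3000/300 = 10
Step 4: 5-fold → factor 5
Dilution factor to tube B = 60; to tube D = 3000
[tube B]/[tube D] = (factor to tube D)/(factor to tube B) = 3000/60 = 50.0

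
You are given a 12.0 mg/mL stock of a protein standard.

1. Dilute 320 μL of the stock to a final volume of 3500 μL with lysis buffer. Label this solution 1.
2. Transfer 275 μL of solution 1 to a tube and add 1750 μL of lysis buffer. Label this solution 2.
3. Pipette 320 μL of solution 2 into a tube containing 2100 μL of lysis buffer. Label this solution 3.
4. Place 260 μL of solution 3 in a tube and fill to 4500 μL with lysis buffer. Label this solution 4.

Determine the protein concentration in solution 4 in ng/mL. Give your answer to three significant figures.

Step 1: 320 μL brought to 3500 μL → factor 3500/320 = 10.938
Step 2: 275 μL + 1750 μL = 2025 μL total → factor 2025/275 = 7.3636
Step 3: 320 μL + 2100 μL = 2420 μL total → factor 2420/320 = 7.5625
Step 4: 260 μL brought to 4500 μL → factor 4500/260 = 17.308
Overall dilution factor = 10.938 × 7.3636 × 7.5625 × 17.308 = 10542
Final = 12.0 mg/mL / 10542 = 0.001138 mg/mL = 1.14 × 10^3 ng/mL

1.14 × 10^3 ng/mL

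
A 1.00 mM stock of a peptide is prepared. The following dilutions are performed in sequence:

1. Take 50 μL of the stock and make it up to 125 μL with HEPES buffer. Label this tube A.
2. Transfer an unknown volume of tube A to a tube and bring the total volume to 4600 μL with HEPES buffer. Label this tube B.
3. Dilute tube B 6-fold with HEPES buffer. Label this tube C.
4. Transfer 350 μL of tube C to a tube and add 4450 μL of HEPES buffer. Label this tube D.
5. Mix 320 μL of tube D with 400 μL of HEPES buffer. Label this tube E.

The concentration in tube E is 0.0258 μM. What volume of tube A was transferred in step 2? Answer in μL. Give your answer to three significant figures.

54.9 μL

Step 1: 50 μL brought to 125 μL → factor 125/50 = 2.5
Step 2: v brought to 4600 μL → factor = 4600 μL/v
Step 3: 6-fold → factor 6
Step 4: 350 μL + 4450 μL = 4800 μL total → factor 4800/350 = 13.714
Step 5: 320 μL + 400 μL = 720 μL total → factor 720/320 = 2.25
Product of known-step factors = 462.86
Overall factor = 1.00 mM / (0.0258 μM) = 38760
Step-2 factor = 38760 / 462.86 = 83.74
v = 4600 μL / 83.74 = 54.9 μL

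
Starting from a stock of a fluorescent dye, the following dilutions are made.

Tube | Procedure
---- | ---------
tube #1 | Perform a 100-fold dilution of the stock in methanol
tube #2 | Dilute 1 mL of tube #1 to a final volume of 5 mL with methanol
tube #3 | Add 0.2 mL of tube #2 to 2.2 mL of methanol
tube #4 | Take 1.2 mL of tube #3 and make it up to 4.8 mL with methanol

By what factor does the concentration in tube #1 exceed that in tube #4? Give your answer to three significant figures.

240

Step 1: 100-fold → factor 100
Step 2: 1 mL brought to 5 mL → factor 5/1 = 5
Step 3: 0.2 mL + 2.2 mL = 2.4 mL total → factor 2.4/0.2 = 12
Step 4: 1.2 mL brought to 4.8 mL → factor 4.8/1.2 = 4
Dilution factor to tube #1 = 100; to tube #4 = 24000
[tube #1]/[tube #4] = (factor to tube #4)/(factor to tube #1) = 24000/100 = 240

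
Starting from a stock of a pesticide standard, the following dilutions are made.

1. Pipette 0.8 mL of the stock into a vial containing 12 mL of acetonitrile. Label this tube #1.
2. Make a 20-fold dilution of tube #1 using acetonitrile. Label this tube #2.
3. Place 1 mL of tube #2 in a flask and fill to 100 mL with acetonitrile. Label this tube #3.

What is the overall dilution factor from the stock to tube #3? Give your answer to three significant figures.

Step 1: 0.8 mL + 12 mL = 12.8 mL total → factor 12.8/0.8 = 16
Step 2: 20-fold → factor 20
Step 3: 1 mL brought to 100 mL → factor 100/1 = 100
Overall dilution factor = 16 × 20 × 100 = 32000

3.20 × 10^4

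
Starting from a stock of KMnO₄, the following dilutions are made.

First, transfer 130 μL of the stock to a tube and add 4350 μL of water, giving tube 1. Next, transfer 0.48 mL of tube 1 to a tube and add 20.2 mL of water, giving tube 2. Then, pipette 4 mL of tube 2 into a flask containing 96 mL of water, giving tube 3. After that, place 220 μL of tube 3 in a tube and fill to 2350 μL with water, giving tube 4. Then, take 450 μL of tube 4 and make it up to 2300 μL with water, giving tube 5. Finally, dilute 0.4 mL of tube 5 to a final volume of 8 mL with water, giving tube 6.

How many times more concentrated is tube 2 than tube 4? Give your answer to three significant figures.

267

Step 1: 130 μL + 4350 μL = 4480 μL total → factor 4480/130 = 34.462
Step 2: 0.48 mL + 20.2 mL = 20.68 mL total → factor 20.68/0.48 = 43.083
Step 3: 4 mL + 96 mL = 100 mL total → factor 100/4 = 25
Step 4: 220 μL brought to 2350 μL → factor 2350/220 = 10.682
Dilution factor to tube 2 = 1484.7; to tube 4 = 3.9649 × 10^5
[tube 2]/[tube 4] = (factor to tube 4)/(factor to tube 2) = 3.9649 × 10^5/1484.7 = 267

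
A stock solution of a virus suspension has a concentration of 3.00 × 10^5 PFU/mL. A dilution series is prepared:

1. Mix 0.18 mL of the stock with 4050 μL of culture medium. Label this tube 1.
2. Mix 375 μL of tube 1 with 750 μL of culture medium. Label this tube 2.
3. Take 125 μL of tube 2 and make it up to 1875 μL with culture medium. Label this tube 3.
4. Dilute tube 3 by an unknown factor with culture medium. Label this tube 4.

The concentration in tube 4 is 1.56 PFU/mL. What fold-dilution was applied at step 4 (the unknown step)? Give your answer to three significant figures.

Step 1: 0.18 mL + 4050 μL = 4.23 mL total → factor 4.23/0.18 = 23.5
Step 2: 375 μL + 750 μL = 1125 μL total → factor 1125/375 = 3
Step 3: 125 μL brought to 1875 μL → factor 1875/125 = 15
Step 4: unknown factor x
Product of known-step factors = 1057.5
Overall factor = 3.00 × 10^5 PFU/mL / (1.56 PFU/mL) = 1.9231 × 10^5
x = 1.9231 × 10^5 / 1057.5 = 182

182-fold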